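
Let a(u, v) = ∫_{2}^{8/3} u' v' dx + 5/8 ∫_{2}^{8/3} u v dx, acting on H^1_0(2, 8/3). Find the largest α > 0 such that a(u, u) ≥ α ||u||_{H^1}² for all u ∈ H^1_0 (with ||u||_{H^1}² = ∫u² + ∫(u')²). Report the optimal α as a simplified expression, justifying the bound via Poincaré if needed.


α = (5 + 18*π^2)/(2*(4 + 9*π^2))

Coercivity of a(·,·) on H^1_0(2, 8/3) means a(u, u) ≥ α ||u||_{H^1}² for every u ∈ H^1_0.
The interval has length L = 2/3, and Poincaré/coercivity depend only on L. Here a(u, u) = ∫(u')² + (5/8)·∫u².
Here 0 < c = 5/8 < 1. The condition a(u,u) ≥ α||u||_{H^1}² reads (1−α)∫(u')² ≥ (α−c)∫u². Any admissible α is ≤ 1 (rapidly oscillating u have ∫u²/∫(u')² → 0), and α = 1 would force 0 ≥ (1−c)∫u², impossible since c < 1; so 1−α > 0. By the sharp Poincaré inequality on H^1_0 of an interval of length L, ∫(u')² ≥ (π/L)²∫u² with equality for the first sine mode sin(π(x−x₀)/L) (x₀ the left endpoint), so the inequality holds for all u iff (1−α)(π/L)² ≥ α − c, i.e. α ≤ ((π/L)² + c)/((π/L)² + 1) = (1 + c(L/π)²)/(1 + (L/π)²). With (π/L)² = 9*π^2/4 and c = 5/8, the largest admissible constant is α = ((π/L)² + c)/((π/L)² + 1).
Simplifying, α = (5 + 18*π^2)/(2*(4 + 9*π^2)).


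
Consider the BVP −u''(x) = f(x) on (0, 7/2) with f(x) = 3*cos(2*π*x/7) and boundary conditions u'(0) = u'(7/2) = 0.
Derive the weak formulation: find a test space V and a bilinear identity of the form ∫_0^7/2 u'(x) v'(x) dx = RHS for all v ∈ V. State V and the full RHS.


V = H^1(0, 7/2) (no boundary constraint on v; u is determined up to an additive constant); weak form: ∫_0^7/2 u'v' dx = ∫_0^7/2 (3*cos(2*π*x/7)) v dx for all v ∈ V.

Multiply both sides by a test function v and integrate from 0 to 7/2:
  ∫_0^7/2 −u''(x) v(x) dx = ∫_0^7/2 f(x) v(x) dx.
Integrate the LHS by parts once:
  ∫_0^7/2 −u'' v dx = −[u'(x) v(x)]_0^7/2 + ∫_0^7/2 u'(x) v'(x) dx.
Thus ∫_0^7/2 u'(x) v'(x) dx = ∫_0^7/2 f(x) v(x) dx + [u'(x) v(x)]_0^7/2.
Choose V so that boundary terms are either known or forced to vanish.
u has homogeneous Neumann: u'(0) = u'(7/2) = 0. So [u' v]_0^7/2 = 0·v(7/2) − 0·v(0) = 0 for any v; take V = H^1(0, 7/2).
Weak formulation: find u (satisfying any essential BC) such that ∫_0^7/2 u'(x) v'(x) dx = ∫_0^7/2 f v dx for all v ∈ V (homogeneous Neumann, so boundary terms vanish).
Substituting f(x) = 3*cos(2*π*x/7), the right-hand side is ∫_0^7/2 (3*cos(2*π*x/7)) v dx.
Compatibility check (pure Neumann): taking v ≡ 1 ∈ V gives 0 = ∫_0^7/2 f dx + (0) − (0), i.e. ∫_0^7/2 f dx must equal u'(0) − u'(7/2) = 0. Indeed ∫_0^7/2 (3*cos(2*π*x/7)) dx = 0, so the data are compatible. The solution is then unique only up to an additive constant (fix it e.g. by requiring ∫_0^7/2 u dx = 0).


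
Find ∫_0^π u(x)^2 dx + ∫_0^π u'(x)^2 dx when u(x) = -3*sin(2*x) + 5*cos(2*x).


||u||_{H^1(0,π)}^2 = 85*π

u'(x) = -10*sin(2*x) - 6*cos(2*x).
Expand u² and (u')² and integrate term by term on (0, π), using: for integers n ≥ 1, ∫_0^π sin²(nx) dx = ∫_0^π cos²(nx) dx = π/2; for n ≠ n', ∫_0^π sin(nx)sin(n'x) dx = ∫_0^π cos(nx)cos(n'x) dx = 0; and by product-to-sum, ∫_0^π sin(nx)cos(n'x) dx = ½∫_0^π [sin((n+n')x) + sin((n−n')x)] dx, which is 0 when n+n' is even and 2n/(n²−n'²) when n+n' is odd (it need not vanish on (0, π)).
  u² squared terms: (-3)²·∫sin(2x)² dx = 9·π/2 = 9*π/2;  (5)²·∫cos(2x)² dx = 25·π/2 = 25*π/2.
  u² cross terms: 2·(-3)·(5)·∫sin(2x)·cos(2x) dx = -30·(0) = 0.
  So ∫_0^π u² dx = 9*π/2 + 25*π/2 + 0 = 17*π.
  (u')² squared terms: (-10)²·∫sin(2x)² dx = 100·π/2 = 50*π;  (-6)²·∫cos(2x)² dx = 36·π/2 = 18*π.
  (u')² cross terms: 2·(-10)·(-6)·∫sin(2x)·cos(2x) dx = 120·(0) = 0.
  So ∫_0^π (u')² dx = 50*π + 18*π + 0 = 68*π.
||u||_{H^1}^2 = (17*π) + (68*π) = 85*π.


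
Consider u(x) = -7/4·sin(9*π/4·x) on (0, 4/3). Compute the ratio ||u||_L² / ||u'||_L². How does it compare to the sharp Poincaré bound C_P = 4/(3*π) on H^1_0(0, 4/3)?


||u||_L² / ||u'||_L² = 4/(9*π) < C_P = 4/(3*π).

u(x) = -7/4·sin(9*π/4·x), so u'(x) = -63*π*cos(9*π*x/4)/16.
Writing u(x) = A·sin(kπx/L) with A = -7/4 and k = 3, use ∫_0^L sin²(kπx/L) dx = L/2 and ∫_0^L cos²(kπx/L) dx = L/2.
u² = 49/16·sin²(9*π/4·x) and (u')² = 3969*π^2/256·cos²(9*π/4·x), and each of sin², cos² integrates to L/2 = 2/3 over (0, 4/3).
∫_0^4/3 u² dx = 49/24, so ||u||_L² = 7*sqrt(6)/12.
∫_0^4/3 (u')² dx = 1323*π^2/128, so ||u'||_L² = 21*sqrt(6)*π/16.
Ratio ||u||_L² / ||u'||_L² = 4/(9*π).
Sharp Poincaré constant on H^1_0(0, 4/3) is C_P = L/π = 4/(3*π), achieved by sin(3*π/4·x).
This is the k = 3 harmonic; the ratio L/(kπ) is strictly less than C_P = L/π, consistent with the sharp inequality ||u||_L² ≤ C_P ||u'||_L².


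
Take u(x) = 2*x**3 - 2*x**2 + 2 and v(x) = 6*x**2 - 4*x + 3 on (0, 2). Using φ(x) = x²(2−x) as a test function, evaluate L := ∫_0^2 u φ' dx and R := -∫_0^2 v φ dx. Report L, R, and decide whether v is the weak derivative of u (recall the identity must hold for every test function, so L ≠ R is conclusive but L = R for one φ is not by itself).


LHS = -32/5, RHS = -52/5. No, v is not the weak derivative of u.

u(x) = 2*x**3 - 2*x**2 + 2, classical derivative u'(x) = 6*x**2 - 4*x.
φ(x) = x²(2−x), so φ'(x) = x*(4 - 3*x).
Note φ(0) = φ(2) = 0, so the boundary term u·φ vanishes.
LHS = ∫_0^2 u(x) φ'(x) dx = ∫_0^2 (-6*x^5 + 14*x^4 - 8*x^3 - 6*x^2 + 8*x) dx. Term by term:
  ∫_0^2 -6*x^5 dx = -64;  ∫_0^2 14*x^4 dx = 448/5;  ∫_0^2 -8*x^3 dx = -32;
  ∫_0^2 -6*x^2 dx = -16;  ∫_0^2 8*x dx = 16.
Sum: -64 + 448/5 − 32 − 16 + 16 = -32/5.
So LHS = -32/5.
∫_0^2 v(x) φ(x) dx = ∫_0^2 (-6*x^5 + 16*x^4 - 11*x^3 + 6*x^2) dx. Term by term:
  ∫_0^2 -6*x^5 dx = -64;  ∫_0^2 16*x^4 dx = 512/5;  ∫_0^2 -11*x^3 dx = -44;
  ∫_0^2 6*x^2 dx = 16.
Sum: -64 + 512/5 − 44 + 16 = 52/5.
So RHS = -∫_0^2 v(x) φ(x) dx = -52/5.
LHS − RHS = 4 ≠ 0, so the identity fails.
(For a valid weak derivative the identity must hold for EVERY test function, in particular this one. The failure shows v is NOT the weak derivative of u.)
Correct weak derivative would be u'(x) = 6*x**2 - 4*x.


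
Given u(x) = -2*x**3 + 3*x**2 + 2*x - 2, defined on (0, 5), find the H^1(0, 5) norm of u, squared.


||u||_{H^1}^2 = 604790/21

The H^1 norm (squared) on an interval (0, L) is
  ||u||_{H^1}^2 = ∫_0^L u(x)^2 dx + ∫_0^L u'(x)^2 dx.
Compute u'(x) = -6*x**2 + 6*x + 2.
Then u(x)^2 = 4*x**6 - 12*x**5 + x**4 + 20*x**3 - 8*x**2 - 8*x + 4 and u'(x)^2 = 36*x**4 - 72*x**3 + 12*x**2 + 24*x + 4.
Integrate each monomial from 0 to 5 using ∫_0^5 c·x^n dx = c·5^(n+1)/(n+1):
  ∫_0^5 u(x)^2 dx = ∫_0^5 (4*x^6 - 12*x^5 + x^4 + 20*x^3 - 8*x^2 - 8*x + 4) dx. Term by term:
    ∫_0^5 4*x^6 dx = 312500/7;  ∫_0^5 -12*x^5 dx = -31250;  ∫_0^5 x^4 dx = 625;
    ∫_0^5 20*x^3 dx = 3125;  ∫_0^5 -8*x^2 dx = -1000/3;  ∫_0^5 -8*x dx = -100;
    ∫_0^5 4 dx = 20.
  Sum: 312500/7 − 31250 + 625 + 3125 − 1000/3 − 100 + 20 = 351320/21.
  ∫_0^5 u'(x)^2 dx = ∫_0^5 (36*x^4 - 72*x^3 + 12*x^2 + 24*x + 4) dx. Term by term:
    ∫_0^5 36*x^4 dx = 22500;  ∫_0^5 -72*x^3 dx = -11250;  ∫_0^5 12*x^2 dx = 500;
    ∫_0^5 24*x dx = 300;  ∫_0^5 4 dx = 20.
  Sum: 22500 − 11250 + 500 + 300 + 20 = 12070.
Adding: ||u||_{H^1}^2 = 351320/21 + 12070 = 604790/21.


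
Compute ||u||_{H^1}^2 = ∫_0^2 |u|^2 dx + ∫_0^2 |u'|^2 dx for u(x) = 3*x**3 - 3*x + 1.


||u||_{H^1}^2 = 16792/35

The H^1 norm (squared) on an interval (0, L) is
  ||u||_{H^1}^2 = ∫_0^L u(x)^2 dx + ∫_0^L u'(x)^2 dx.
Compute u'(x) = 9*x**2 - 3.
Then u(x)^2 = 9*x**6 - 18*x**4 + 6*x**3 + 9*x**2 - 6*x + 1 and u'(x)^2 = 81*x**4 - 54*x**2 + 9.
Integrate each monomial from 0 to 2 using ∫_0^2 c·x^n dx = c·2^(n+1)/(n+1):
  ∫_0^2 u(x)^2 dx = ∫_0^2 (9*x^6 - 18*x^4 + 6*x^3 + 9*x^2 - 6*x + 1) dx. Term by term:
    ∫_0^2 9*x^6 dx = 1152/7;  ∫_0^2 -18*x^4 dx = -576/5;  ∫_0^2 6*x^3 dx = 24;
    ∫_0^2 9*x^2 dx = 24;  ∫_0^2 -6*x dx = -12;  ∫_0^2 1 dx = 2.
  Sum: 1152/7 − 576/5 + 24 + 24 − 12 + 2 = 3058/35.
  ∫_0^2 u'(x)^2 dx = ∫_0^2 (81*x^4 - 54*x^2 + 9) dx. Term by term:
    ∫_0^2 81*x^4 dx = 2592/5;  ∫_0^2 -54*x^2 dx = -144;  ∫_0^2 9 dx = 18.
  Sum: 2592/5 − 144 + 18 = 1962/5.
Adding: ||u||_{H^1}^2 = 3058/35 + 1962/5 = 16792/35.


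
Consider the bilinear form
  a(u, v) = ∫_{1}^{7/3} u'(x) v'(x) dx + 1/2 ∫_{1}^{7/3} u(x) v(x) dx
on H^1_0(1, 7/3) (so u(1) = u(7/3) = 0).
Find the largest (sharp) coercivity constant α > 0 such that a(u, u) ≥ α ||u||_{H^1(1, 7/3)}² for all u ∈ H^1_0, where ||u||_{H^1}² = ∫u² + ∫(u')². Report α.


α = (8 + 9*π^2)/(16 + 9*π^2)

Coercivity of a(·,·) on H^1_0(1, 7/3) means a(u, u) ≥ α ||u||_{H^1}² for every u ∈ H^1_0.
The interval has length L = 4/3, and Poincaré/coercivity depend only on L. Here a(u, u) = ∫(u')² + (1/2)·∫u².
Here 0 < c = 1/2 < 1. The condition a(u,u) ≥ α||u||_{H^1}² reads (1−α)∫(u')² ≥ (α−c)∫u². Any admissible α is ≤ 1 (rapidly oscillating u have ∫u²/∫(u')² → 0), and α = 1 would force 0 ≥ (1−c)∫u², impossible since c < 1; so 1−α > 0. By the sharp Poincaré inequality on H^1_0 of an interval of length L, ∫(u')² ≥ (π/L)²∫u² with equality for the first sine mode sin(π(x−x₀)/L) (x₀ the left endpoint), so the inequality holds for all u iff (1−α)(π/L)² ≥ α − c, i.e. α ≤ ((π/L)² + c)/((π/L)² + 1) = (1 + c(L/π)²)/(1 + (L/π)²). With (π/L)² = 9*π^2/16 and c = 1/2, the largest admissible constant is α = ((π/L)² + c)/((π/L)² + 1).
Simplifying, α = (8 + 9*π^2)/(16 + 9*π^2).


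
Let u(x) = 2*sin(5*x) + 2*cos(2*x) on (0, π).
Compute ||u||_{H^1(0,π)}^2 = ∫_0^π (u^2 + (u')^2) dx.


||u||_{H^1(0,π)}^2 = 400/21 + 62*π

u'(x) = -4*sin(2*x) + 10*cos(5*x).
Expand u² and (u')² and integrate term by term on (0, π), using: for integers n ≥ 1, ∫_0^π sin²(nx) dx = ∫_0^π cos²(nx) dx = π/2; for n ≠ n', ∫_0^π sin(nx)sin(n'x) dx = ∫_0^π cos(nx)cos(n'x) dx = 0; and by product-to-sum, ∫_0^π sin(nx)cos(n'x) dx = ½∫_0^π [sin((n+n')x) + sin((n−n')x)] dx, which is 0 when n+n' is even and 2n/(n²−n'²) when n+n' is odd (it need not vanish on (0, π)).
  u² squared terms: (2)²·∫cos(2x)² dx = 4·π/2 = 2*π;  (2)²·∫sin(5x)² dx = 4·π/2 = 2*π.
  u² cross terms: 2·(2)·(2)·∫cos(2x)·sin(5x) dx = 8·(10/21) = 80/21.
  So ∫_0^π u² dx = 2*π + 2*π + 80/21 = 80/21 + 4*π.
  (u')² squared terms: (-4)²·∫sin(2x)² dx = 16·π/2 = 8*π;  (10)²·∫cos(5x)² dx = 100·π/2 = 50*π.
  (u')² cross terms: 2·(-4)·(10)·∫sin(2x)·cos(5x) dx = -80·(-4/21) = 320/21.
  So ∫_0^π (u')² dx = 8*π + 50*π + 320/21 = 320/21 + 58*π.
||u||_{H^1}^2 = (80/21 + 4*π) + (320/21 + 58*π) = 400/21 + 62*π.


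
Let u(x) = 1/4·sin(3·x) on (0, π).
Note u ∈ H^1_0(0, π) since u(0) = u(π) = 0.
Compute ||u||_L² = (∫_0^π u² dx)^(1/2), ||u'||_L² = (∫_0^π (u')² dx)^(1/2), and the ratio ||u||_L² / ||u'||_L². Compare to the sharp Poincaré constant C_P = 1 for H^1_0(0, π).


||u||_L² / ||u'||_L² = 1/3 < C_P = 1.

u(x) = 1/4·sin(3·x), so u'(x) = 3*cos(3*x)/4.
Writing u(x) = A·sin(kπx/L) with A = 1/4 and k = 3, use ∫_0^L sin²(kπx/L) dx = L/2 and ∫_0^L cos²(kπx/L) dx = L/2.
u² = 1/16·sin²(3·x) and (u')² = 9/16·cos²(3·x), and each of sin², cos² integrates to L/2 = π/2 over (0, π).
∫_0^π u² dx = π/32, so ||u||_L² = sqrt(2)*sqrt(π)/8.
∫_0^π (u')² dx = 9*π/32, so ||u'||_L² = 3*sqrt(2)*sqrt(π)/8.
Ratio ||u||_L² / ||u'||_L² = 1/3.
Sharp Poincaré constant on H^1_0(0, π) is C_P = L/π = 1, achieved by sin(x).
This is the k = 3 harmonic; the ratio L/(kπ) is strictly less than C_P = L/π, consistent with the sharp inequality ||u||_L² ≤ C_P ||u'||_L².


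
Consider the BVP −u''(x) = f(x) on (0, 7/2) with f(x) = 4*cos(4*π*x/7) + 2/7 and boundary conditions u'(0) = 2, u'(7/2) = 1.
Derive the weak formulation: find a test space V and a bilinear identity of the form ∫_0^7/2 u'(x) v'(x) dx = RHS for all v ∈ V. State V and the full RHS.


V = H^1(0, 7/2) (v unrestricted at boundary; u is determined up to an additive constant); weak form: ∫_0^7/2 u'v' dx = ∫_0^7/2 (4*cos(4*π*x/7) + 2/7) v dx + v(7/2) − 2·v(0) for all v ∈ V.

Multiply both sides by a test function v and integrate from 0 to 7/2:
  ∫_0^7/2 −u''(x) v(x) dx = ∫_0^7/2 f(x) v(x) dx.
Integrate the LHS by parts once:
  ∫_0^7/2 −u'' v dx = −[u'(x) v(x)]_0^7/2 + ∫_0^7/2 u'(x) v'(x) dx.
Thus ∫_0^7/2 u'(x) v'(x) dx = ∫_0^7/2 f(x) v(x) dx + [u'(x) v(x)]_0^7/2.
Choose V so that boundary terms are either known or forced to vanish.
u has inhomogeneous Neumann u'(0) = 2, u'(7/2) = 1. [u' v]_0^7/2 = (1)·v(7/2) − (2)·v(0) = v(7/2) − 2·v(0). Take V = H^1(0, 7/2); boundary term becomes part of RHS.
Weak formulation: find u (satisfying any essential BC) such that ∫_0^7/2 u'(x) v'(x) dx = ∫_0^7/2 f v dx + v(7/2) − 2·v(0) for all v ∈ V (Neumann data are natural BCs: they enter the RHS as boundary terms).
Substituting f(x) = 4*cos(4*π*x/7) + 2/7, the right-hand side is ∫_0^7/2 (4*cos(4*π*x/7) + 2/7) v dx + v(7/2) − 2·v(0).
Compatibility check (pure Neumann): taking v ≡ 1 ∈ V gives 0 = ∫_0^7/2 f dx + (1) − (2), i.e. ∫_0^7/2 f dx must equal u'(0) − u'(7/2) = 1. Indeed ∫_0^7/2 (4*cos(4*π*x/7) + 2/7) dx = 1, so the data are compatible. The solution is then unique only up to an additive constant (fix it e.g. by requiring ∫_0^7/2 u dx = 0).


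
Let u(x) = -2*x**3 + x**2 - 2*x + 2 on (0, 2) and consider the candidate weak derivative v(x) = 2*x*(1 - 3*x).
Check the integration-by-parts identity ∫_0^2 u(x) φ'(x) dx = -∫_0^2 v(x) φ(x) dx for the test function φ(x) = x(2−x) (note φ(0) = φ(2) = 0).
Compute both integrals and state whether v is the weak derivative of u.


LHS = 48/5, RHS = 104/15. No, v is not the weak derivative of u.

u(x) = -2*x**3 + x**2 - 2*x + 2, classical derivative u'(x) = -6*x**2 + 2*x - 2.
φ(x) = x(2−x), so φ'(x) = 2 - 2*x.
Note φ(0) = φ(2) = 0, so the boundary term u·φ vanishes.
LHS = ∫_0^2 u(x) φ'(x) dx = ∫_0^2 (4*x^4 - 6*x^3 + 6*x^2 - 8*x + 4) dx. Term by term:
  ∫_0^2 4*x^4 dx = 128/5;  ∫_0^2 -6*x^3 dx = -24;  ∫_0^2 6*x^2 dx = 16;
  ∫_0^2 -8*x dx = -16;  ∫_0^2 4 dx = 8.
Sum: 128/5 − 24 + 16 − 16 + 8 = 48/5.
So LHS = 48/5.
∫_0^2 v(x) φ(x) dx = ∫_0^2 (6*x^4 - 14*x^3 + 4*x^2) dx. Term by term:
  ∫_0^2 6*x^4 dx = 192/5;  ∫_0^2 -14*x^3 dx = -56;  ∫_0^2 4*x^2 dx = 32/3.
Sum: 192/5 − 56 + 32/3 = -104/15.
So RHS = -∫_0^2 v(x) φ(x) dx = 104/15.
LHS − RHS = 8/3 ≠ 0, so the identity fails.
(For a valid weak derivative the identity must hold for EVERY test function, in particular this one. The failure shows v is NOT the weak derivative of u.)
Correct weak derivative would be u'(x) = -6*x**2 + 2*x - 2.


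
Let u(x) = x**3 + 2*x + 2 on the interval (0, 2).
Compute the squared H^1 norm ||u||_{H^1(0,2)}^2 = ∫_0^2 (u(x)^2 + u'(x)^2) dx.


||u||_{H^1}^2 = 20176/105

The H^1 norm (squared) on an interval (0, L) is
  ||u||_{H^1}^2 = ∫_0^L u(x)^2 dx + ∫_0^L u'(x)^2 dx.
Compute u'(x) = 3*x**2 + 2.
Then u(x)^2 = x**6 + 4*x**4 + 4*x**3 + 4*x**2 + 8*x + 4 and u'(x)^2 = 9*x**4 + 12*x**2 + 4.
Integrate each monomial from 0 to 2 using ∫_0^2 c·x^n dx = c·2^(n+1)/(n+1):
  ∫_0^2 u(x)^2 dx = ∫_0^2 (x^6 + 4*x^4 + 4*x^3 + 4*x^2 + 8*x + 4) dx. Term by term:
    ∫_0^2 x^6 dx = 128/7;  ∫_0^2 4*x^4 dx = 128/5;  ∫_0^2 4*x^3 dx = 16;
    ∫_0^2 4*x^2 dx = 32/3;  ∫_0^2 8*x dx = 16;  ∫_0^2 4 dx = 8.
  Sum: 128/7 + 128/5 + 16 + 32/3 + 16 + 8 = 9928/105.
  ∫_0^2 u'(x)^2 dx = ∫_0^2 (9*x^4 + 12*x^2 + 4) dx. Term by term:
    ∫_0^2 9*x^4 dx = 288/5;  ∫_0^2 12*x^2 dx = 32;  ∫_0^2 4 dx = 8.
  Sum: 288/5 + 32 + 8 = 488/5.
Adding: ||u||_{H^1}^2 = 9928/105 + 488/5 = 20176/105.


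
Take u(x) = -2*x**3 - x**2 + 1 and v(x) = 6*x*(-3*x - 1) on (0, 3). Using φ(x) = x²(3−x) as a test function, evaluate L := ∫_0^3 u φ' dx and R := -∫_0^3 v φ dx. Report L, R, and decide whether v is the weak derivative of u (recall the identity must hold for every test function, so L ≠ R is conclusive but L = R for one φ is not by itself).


LHS = 1701/10, RHS = 5103/10. No, v is not the weak derivative of u.

u(x) = -2*x**3 - x**2 + 1, classical derivative u'(x) = -6*x**2 - 2*x.
φ(x) = x²(3−x), so φ'(x) = 3*x*(2 - x).
Note φ(0) = φ(3) = 0, so the boundary term u·φ vanishes.
LHS = ∫_0^3 u(x) φ'(x) dx = ∫_0^3 (6*x^5 - 9*x^4 - 6*x^3 - 3*x^2 + 6*x) dx. Term by term:
  ∫_0^3 6*x^5 dx = 729;  ∫_0^3 -9*x^4 dx = -2187/5;  ∫_0^3 -6*x^3 dx = -243/2;
  ∫_0^3 -3*x^2 dx = -27;  ∫_0^3 6*x dx = 27.
Sum: 729 − 2187/5 − 243/2 − 27 + 27 = 1701/10.
So LHS = 1701/10.
∫_0^3 v(x) φ(x) dx = ∫_0^3 (18*x^5 - 48*x^4 - 18*x^3) dx. Term by term:
  ∫_0^3 18*x^5 dx = 2187;  ∫_0^3 -48*x^4 dx = -11664/5;  ∫_0^3 -18*x^3 dx = -729/2.
Sum: 2187 − 11664/5 − 729/2 = -5103/10.
So RHS = -∫_0^3 v(x) φ(x) dx = 5103/10.
LHS − RHS = -1701/5 ≠ 0, so the identity fails.
(For a valid weak derivative the identity must hold for EVERY test function, in particular this one. The failure shows v is NOT the weak derivative of u.)
Correct weak derivative would be u'(x) = -6*x**2 - 2*x.


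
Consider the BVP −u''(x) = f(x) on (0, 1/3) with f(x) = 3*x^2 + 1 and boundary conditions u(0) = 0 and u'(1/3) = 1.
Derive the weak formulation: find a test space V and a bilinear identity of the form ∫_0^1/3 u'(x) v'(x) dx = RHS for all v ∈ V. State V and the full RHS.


V = {v ∈ H^1(0, 1/3) : v(0) = 0} (test functions vanish at x = 0 where u is specified); weak form: ∫_0^1/3 u'v' dx = ∫_0^1/3 (3*x^2 + 1) v dx + v(1/3) for all v ∈ V.

Multiply both sides by a test function v and integrate from 0 to 1/3:
  ∫_0^1/3 −u''(x) v(x) dx = ∫_0^1/3 f(x) v(x) dx.
Integrate the LHS by parts once:
  ∫_0^1/3 −u'' v dx = −[u'(x) v(x)]_0^1/3 + ∫_0^1/3 u'(x) v'(x) dx.
Thus ∫_0^1/3 u'(x) v'(x) dx = ∫_0^1/3 f(x) v(x) dx + [u'(x) v(x)]_0^1/3.
Choose V so that boundary terms are either known or forced to vanish.
Mixed BC: u(0) = 0 (Dirichlet) and u'(1/3) = 1 (Neumann). Define V = {v ∈ H^1(0, 1/3) : v(0) = 0}. Then [u' v]_0^1/3 = u'(1/3)·v(1/3) − u'(0)·0 = v(1/3).
Weak formulation: find u (satisfying any essential BC) such that ∫_0^1/3 u'(x) v'(x) dx = ∫_0^1/3 f v dx + v(1/3) for all v ∈ V (Dirichlet at 0 absorbed into V; Neumann datum at x = 1/3 contributes the boundary term).
Substituting f(x) = 3*x^2 + 1, the right-hand side is ∫_0^1/3 (3*x^2 + 1) v dx + v(1/3).


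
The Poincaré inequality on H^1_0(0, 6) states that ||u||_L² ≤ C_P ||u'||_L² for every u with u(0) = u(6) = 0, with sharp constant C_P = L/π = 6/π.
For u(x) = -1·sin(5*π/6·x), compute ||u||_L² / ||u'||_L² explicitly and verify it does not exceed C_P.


||u||_L² / ||u'||_L² = 6/(5*π) < C_P = 6/π.

u(x) = -1·sin(5*π/6·x), so u'(x) = -5*π*cos(5*π*x/6)/6.
Writing u(x) = A·sin(kπx/L) with A = -1 and k = 5, use ∫_0^L sin²(kπx/L) dx = L/2 and ∫_0^L cos²(kπx/L) dx = L/2.
u² = 1·sin²(5*π/6·x) and (u')² = 25*π^2/36·cos²(5*π/6·x), and each of sin², cos² integrates to L/2 = 3 over (0, 6).
∫_0^6 u² dx = 3, so ||u||_L² = sqrt(3).
∫_0^6 (u')² dx = 25*π^2/12, so ||u'||_L² = 5*sqrt(3)*π/6.
Ratio ||u||_L² / ||u'||_L² = 6/(5*π).
Sharp Poincaré constant on H^1_0(0, 6) is C_P = L/π = 6/π, achieved by sin(π/6·x).
This is the k = 5 harmonic; the ratio L/(kπ) is strictly less than C_P = L/π, consistent with the sharp inequality ||u||_L² ≤ C_P ||u'||_L².


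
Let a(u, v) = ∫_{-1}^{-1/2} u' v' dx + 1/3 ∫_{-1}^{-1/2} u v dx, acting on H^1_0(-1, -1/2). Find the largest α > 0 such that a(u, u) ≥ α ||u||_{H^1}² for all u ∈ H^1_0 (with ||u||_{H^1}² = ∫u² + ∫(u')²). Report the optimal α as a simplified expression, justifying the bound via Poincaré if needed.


α = (1 + 12*π^2)/(3*(1 + 4*π^2))

Coercivity of a(·,·) on H^1_0(-1, -1/2) means a(u, u) ≥ α ||u||_{H^1}² for every u ∈ H^1_0.
The interval has length L = 1/2, and Poincaré/coercivity depend only on L. Here a(u, u) = ∫(u')² + (1/3)·∫u².
Here 0 < c = 1/3 < 1. The condition a(u,u) ≥ α||u||_{H^1}² reads (1−α)∫(u')² ≥ (α−c)∫u². Any admissible α is ≤ 1 (rapidly oscillating u have ∫u²/∫(u')² → 0), and α = 1 would force 0 ≥ (1−c)∫u², impossible since c < 1; so 1−α > 0. By the sharp Poincaré inequality on H^1_0 of an interval of length L, ∫(u')² ≥ (π/L)²∫u² with equality for the first sine mode sin(π(x−x₀)/L) (x₀ the left endpoint), so the inequality holds for all u iff (1−α)(π/L)² ≥ α − c, i.e. α ≤ ((π/L)² + c)/((π/L)² + 1) = (1 + c(L/π)²)/(1 + (L/π)²). With (π/L)² = 4*π^2 and c = 1/3, the largest admissible constant is α = ((π/L)² + c)/((π/L)² + 1).
Simplifying, α = (1 + 12*π^2)/(3*(1 + 4*π^2)).


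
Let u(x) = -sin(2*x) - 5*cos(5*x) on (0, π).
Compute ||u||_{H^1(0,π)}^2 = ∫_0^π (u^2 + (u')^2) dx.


||u||_{H^1(0,π)}^2 = -1040/21 + 655*π/2

u'(x) = 25*sin(5*x) - 2*cos(2*x).
Expand u² and (u')² and integrate term by term on (0, π), using: for integers n ≥ 1, ∫_0^π sin²(nx) dx = ∫_0^π cos²(nx) dx = π/2; for n ≠ n', ∫_0^π sin(nx)sin(n'x) dx = ∫_0^π cos(nx)cos(n'x) dx = 0; and by product-to-sum, ∫_0^π sin(nx)cos(n'x) dx = ½∫_0^π [sin((n+n')x) + sin((n−n')x)] dx, which is 0 when n+n' is even and 2n/(n²−n'²) when n+n' is odd (it need not vanish on (0, π)).
  u² squared terms: (-1)²·∫sin(2x)² dx = 1·π/2 = π/2;  (-5)²·∫cos(5x)² dx = 25·π/2 = 25*π/2.
  u² cross terms: 2·(-1)·(-5)·∫sin(2x)·cos(5x) dx = 10·(-4/21) = -40/21.
  So ∫_0^π u² dx = π/2 + 25*π/2 − 40/21 = -40/21 + 13*π.
  (u')² squared terms: (-2)²·∫cos(2x)² dx = 4·π/2 = 2*π;  (25)²·∫sin(5x)² dx = 625·π/2 = 625*π/2.
  (u')² cross terms: 2·(-2)·(25)·∫cos(2x)·sin(5x) dx = -100·(10/21) = -1000/21.
  So ∫_0^π (u')² dx = 2*π + 625*π/2 − 1000/21 = -1000/21 + 629*π/2.
||u||_{H^1}^2 = (-40/21 + 13*π) + (-1000/21 + 629*π/2) = -1040/21 + 655*π/2.


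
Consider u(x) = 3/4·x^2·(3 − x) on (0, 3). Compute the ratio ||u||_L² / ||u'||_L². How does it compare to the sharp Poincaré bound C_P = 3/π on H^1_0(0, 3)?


||u||_L² / ||u'||_L² = 3*sqrt(14)/14 < C_P = 3/π.

u(x) = 3/4·x^2·(3 − x), so u'(x) = 9*x*(2 - x)/4.
u(x) = 3/4·x^2·(3 − x) vanishes at x = 0 and x = 3, so u ∈ H^1_0(0, 3). Differentiate via the product rule and integrate the resulting polynomials term by term.
  ∫_0^3 u² dx = ∫_0^3 (9*x^6/16 - 27*x^5/8 + 81*x^4/16) dx. Term by term:
    ∫_0^3 9*x^6/16 dx = 19683/112;  ∫_0^3 -27*x^5/8 dx = -6561/16;  ∫_0^3 81*x^4/16 dx = 19683/80.
  Sum: 19683/112 − 6561/16 + 19683/80 = 6561/560.
  ∫_0^3 (u')² dx = ∫_0^3 (81*x^4/16 - 81*x^3/4 + 81*x^2/4) dx. Term by term:
    ∫_0^3 81*x^4/16 dx = 19683/80;  ∫_0^3 -81*x^3/4 dx = -6561/16;  ∫_0^3 81*x^2/4 dx = 729/4.
  Sum: 19683/80 − 6561/16 + 729/4 = 729/40.
∫_0^3 u² dx = 6561/560, so ||u||_L² = 81*sqrt(35)/140.
∫_0^3 (u')² dx = 729/40, so ||u'||_L² = 27*sqrt(10)/20.
Ratio ||u||_L² / ||u'||_L² = 3*sqrt(14)/14.
Sharp Poincaré constant on H^1_0(0, 3) is C_P = L/π = 3/π, achieved by sin(π/3·x).
A polynomial bump cannot attain the sharp Poincaré constant (only the first sine eigenfunction does), so the ratio is strictly less than C_P, consistent with ||u||_L² ≤ C_P ||u'||_L².


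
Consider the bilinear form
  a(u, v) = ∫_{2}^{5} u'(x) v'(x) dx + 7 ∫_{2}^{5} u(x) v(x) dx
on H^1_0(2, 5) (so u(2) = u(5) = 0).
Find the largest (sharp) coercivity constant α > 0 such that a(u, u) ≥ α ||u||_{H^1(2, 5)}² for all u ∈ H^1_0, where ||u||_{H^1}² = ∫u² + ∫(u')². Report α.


α = 1

Coercivity of a(·,·) on H^1_0(2, 5) means a(u, u) ≥ α ||u||_{H^1}² for every u ∈ H^1_0.
The interval has length L = 3, and Poincaré/coercivity depend only on L. Here a(u, u) = ∫(u')² + (7)·∫u².
Here c = 7 ≥ 1, so a(u,u) = ∫(u')² + c∫u² ≥ ∫(u')² + ∫u² = ||u||_{H^1}², i.e. α = 1 works. No larger α is possible: a(u,u) ≥ α||u||_{H^1}² means (1−α)∫(u')² ≥ (α−c)∫u², and for the modes u_n = sin(nπ(x−x₀)/L) (x₀ the left endpoint) one has ∫u_n²/∫(u_n')² = (L/(nπ))² → 0, so a(u_n,u_n)/||u_n||_{H^1}² → 1. Hence the optimal constant is α = 1.
Therefore α = 1.


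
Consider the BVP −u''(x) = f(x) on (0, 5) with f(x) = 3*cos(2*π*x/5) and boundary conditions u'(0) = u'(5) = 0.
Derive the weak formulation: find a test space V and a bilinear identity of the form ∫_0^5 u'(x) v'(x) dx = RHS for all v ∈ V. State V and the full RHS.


V = H^1(0, 5) (no boundary constraint on v; u is determined up to an additive constant); weak form: ∫_0^5 u'v' dx = ∫_0^5 (3*cos(2*π*x/5)) v dx for all v ∈ V.

Multiply both sides by a test function v and integrate from 0 to 5:
  ∫_0^5 −u''(x) v(x) dx = ∫_0^5 f(x) v(x) dx.
Integrate the LHS by parts once:
  ∫_0^5 −u'' v dx = −[u'(x) v(x)]_0^5 + ∫_0^5 u'(x) v'(x) dx.
Thus ∫_0^5 u'(x) v'(x) dx = ∫_0^5 f(x) v(x) dx + [u'(x) v(x)]_0^5.
Choose V so that boundary terms are either known or forced to vanish.
u has homogeneous Neumann: u'(0) = u'(5) = 0. So [u' v]_0^5 = 0·v(5) − 0·v(0) = 0 for any v; take V = H^1(0, 5).
Weak formulation: find u (satisfying any essential BC) such that ∫_0^5 u'(x) v'(x) dx = ∫_0^5 f v dx for all v ∈ V (homogeneous Neumann, so boundary terms vanish).
Substituting f(x) = 3*cos(2*π*x/5), the right-hand side is ∫_0^5 (3*cos(2*π*x/5)) v dx.
Compatibility check (pure Neumann): taking v ≡ 1 ∈ V gives 0 = ∫_0^5 f dx + (0) − (0), i.e. ∫_0^5 f dx must equal u'(0) − u'(5) = 0. Indeed ∫_0^5 (3*cos(2*π*x/5)) dx = 0, so the data are compatible. The solution is then unique only up to an additive constant (fix it e.g. by requiring ∫_0^5 u dx = 0).


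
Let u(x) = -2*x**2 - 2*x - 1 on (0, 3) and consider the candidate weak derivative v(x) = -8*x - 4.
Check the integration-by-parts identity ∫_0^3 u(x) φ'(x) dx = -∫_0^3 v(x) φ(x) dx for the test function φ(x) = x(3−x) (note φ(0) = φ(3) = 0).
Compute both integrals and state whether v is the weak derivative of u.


LHS = 36, RHS = 72. No, v is not the weak derivative of u.

u(x) = -2*x**2 - 2*x - 1, classical derivative u'(x) = -4*x - 2.
φ(x) = x(3−x), so φ'(x) = 3 - 2*x.
Note φ(0) = φ(3) = 0, so the boundary term u·φ vanishes.
LHS = ∫_0^3 u(x) φ'(x) dx = ∫_0^3 (4*x^3 - 2*x^2 - 4*x - 3) dx. Term by term:
  ∫_0^3 4*x^3 dx = 81;  ∫_0^3 -2*x^2 dx = -18;  ∫_0^3 -4*x dx = -18;
  ∫_0^3 -3 dx = -9.
Sum: 81 − 18 − 18 − 9 = 36.
So LHS = 36.
∫_0^3 v(x) φ(x) dx = ∫_0^3 (8*x^3 - 20*x^2 - 12*x) dx. Term by term:
  ∫_0^3 8*x^3 dx = 162;  ∫_0^3 -20*x^2 dx = -180;  ∫_0^3 -12*x dx = -54.
Sum: 162 − 180 − 54 = -72.
So RHS = -∫_0^3 v(x) φ(x) dx = 72.
LHS − RHS = -36 ≠ 0, so the identity fails.
(For a valid weak derivative the identity must hold for EVERY test function, in particular this one. The failure shows v is NOT the weak derivative of u.)
Correct weak derivative would be u'(x) = -4*x - 2.


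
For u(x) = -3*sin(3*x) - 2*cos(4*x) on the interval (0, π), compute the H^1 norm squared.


||u||_{H^1(0,π)}^2 = -1224/7 + 79*π

u'(x) = 8*sin(4*x) - 9*cos(3*x).
Expand u² and (u')² and integrate term by term on (0, π), using: for integers n ≥ 1, ∫_0^π sin²(nx) dx = ∫_0^π cos²(nx) dx = π/2; for n ≠ n', ∫_0^π sin(nx)sin(n'x) dx = ∫_0^π cos(nx)cos(n'x) dx = 0; and by product-to-sum, ∫_0^π sin(nx)cos(n'x) dx = ½∫_0^π [sin((n+n')x) + sin((n−n')x)] dx, which is 0 when n+n' is even and 2n/(n²−n'²) when n+n' is odd (it need not vanish on (0, π)).
  u² squared terms: (-3)²·∫sin(3x)² dx = 9·π/2 = 9*π/2;  (-2)²·∫cos(4x)² dx = 4·π/2 = 2*π.
  u² cross terms: 2·(-3)·(-2)·∫sin(3x)·cos(4x) dx = 12·(-6/7) = -72/7.
  So ∫_0^π u² dx = 9*π/2 + 2*π − 72/7 = -72/7 + 13*π/2.
  (u')² squared terms: (-9)²·∫cos(3x)² dx = 81·π/2 = 81*π/2;  (8)²·∫sin(4x)² dx = 64·π/2 = 32*π.
  (u')² cross terms: 2·(-9)·(8)·∫cos(3x)·sin(4x) dx = -144·(8/7) = -1152/7.
  So ∫_0^π (u')² dx = 81*π/2 + 32*π − 1152/7 = -1152/7 + 145*π/2.
||u||_{H^1}^2 = (-72/7 + 13*π/2) + (-1152/7 + 145*π/2) = -1224/7 + 79*π.


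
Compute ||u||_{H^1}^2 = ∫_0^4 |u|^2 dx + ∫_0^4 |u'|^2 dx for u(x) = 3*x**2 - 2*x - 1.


||u||_{H^1}^2 = 24908/15

The H^1 norm (squared) on an interval (0, L) is
  ||u||_{H^1}^2 = ∫_0^L u(x)^2 dx + ∫_0^L u'(x)^2 dx.
Compute u'(x) = 6*x - 2.
Then u(x)^2 = 9*x**4 - 12*x**3 - 2*x**2 + 4*x + 1 and u'(x)^2 = 36*x**2 - 24*x + 4.
Integrate each monomial from 0 to 4 using ∫_0^4 c·x^n dx = c·4^(n+1)/(n+1):
  ∫_0^4 u(x)^2 dx = ∫_0^4 (9*x^4 - 12*x^3 - 2*x^2 + 4*x + 1) dx. Term by term:
    ∫_0^4 9*x^4 dx = 9216/5;  ∫_0^4 -12*x^3 dx = -768;  ∫_0^4 -2*x^2 dx = -128/3;
    ∫_0^4 4*x dx = 32;  ∫_0^4 1 dx = 4.
  Sum: 9216/5 − 768 − 128/3 + 32 + 4 = 16028/15.
  ∫_0^4 u'(x)^2 dx = ∫_0^4 (36*x^2 - 24*x + 4) dx. Term by term:
    ∫_0^4 36*x^2 dx = 768;  ∫_0^4 -24*x dx = -192;  ∫_0^4 4 dx = 16.
  Sum: 768 − 192 + 16 = 592.
Adding: ||u||_{H^1}^2 = 16028/15 + 592 = 24908/15.


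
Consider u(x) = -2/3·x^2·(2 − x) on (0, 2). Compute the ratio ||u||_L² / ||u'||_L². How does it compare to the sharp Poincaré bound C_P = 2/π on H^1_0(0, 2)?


||u||_L² / ||u'||_L² = sqrt(14)/7 < C_P = 2/π.

u(x) = -2/3·x^2·(2 − x), so u'(x) = 2*x*(3*x - 4)/3.
u(x) = -2/3·x^2·(2 − x) vanishes at x = 0 and x = 2, so u ∈ H^1_0(0, 2). Differentiate via the product rule and integrate the resulting polynomials term by term.
  ∫_0^2 u² dx = ∫_0^2 (4*x^6/9 - 16*x^5/9 + 16*x^4/9) dx. Term by term:
    ∫_0^2 4*x^6/9 dx = 512/63;  ∫_0^2 -16*x^5/9 dx = -512/27;  ∫_0^2 16*x^4/9 dx = 512/45.
  Sum: 512/63 − 512/27 + 512/45 = 512/945.
  ∫_0^2 (u')² dx = ∫_0^2 (4*x^4 - 32*x^3/3 + 64*x^2/9) dx. Term by term:
    ∫_0^2 4*x^4 dx = 128/5;  ∫_0^2 -32*x^3/3 dx = -128/3;  ∫_0^2 64*x^2/9 dx = 512/27.
  Sum: 128/5 − 128/3 + 512/27 = 256/135.
∫_0^2 u² dx = 512/945, so ||u||_L² = 16*sqrt(210)/315.
∫_0^2 (u')² dx = 256/135, so ||u'||_L² = 16*sqrt(15)/45.
Ratio ||u||_L² / ||u'||_L² = sqrt(14)/7.
Sharp Poincaré constant on H^1_0(0, 2) is C_P = L/π = 2/π, achieved by sin(π/2·x).
A polynomial bump cannot attain the sharp Poincaré constant (only the first sine eigenfunction does), so the ratio is strictly less than C_P, consistent with ||u||_L² ≤ C_P ||u'||_L².


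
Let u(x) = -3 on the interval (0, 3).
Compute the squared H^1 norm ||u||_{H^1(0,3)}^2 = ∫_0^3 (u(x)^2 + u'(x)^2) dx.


||u||_{H^1}^2 = 27

The H^1 norm (squared) on an interval (0, L) is
  ||u||_{H^1}^2 = ∫_0^L u(x)^2 dx + ∫_0^L u'(x)^2 dx.
Compute u'(x) = 0.
Then u(x)^2 = 9 and u'(x)^2 = 0.
Integrate each monomial from 0 to 3 using ∫_0^3 c·x^n dx = c·3^(n+1)/(n+1):
  ∫_0^3 u(x)^2 dx = ∫_0^3 (9) dx. Term by term:
    ∫_0^3 9 dx = 27.
  ∫_0^3 u'(x)^2 dx = ∫_0^3 (0) dx. Term by term:
    ∫_0^3 0 dx = 0.
Adding: ||u||_{H^1}^2 = 27 + 0 = 27.


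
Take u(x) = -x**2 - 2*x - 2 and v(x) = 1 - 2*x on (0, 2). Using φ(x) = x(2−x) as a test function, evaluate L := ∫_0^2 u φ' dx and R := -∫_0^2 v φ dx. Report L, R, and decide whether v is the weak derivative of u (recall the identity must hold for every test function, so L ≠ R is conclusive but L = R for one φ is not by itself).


LHS = 16/3, RHS = 4/3. No, v is not the weak derivative of u.

u(x) = -x**2 - 2*x - 2, classical derivative u'(x) = -2*x - 2.
φ(x) = x(2−x), so φ'(x) = 2 - 2*x.
Note φ(0) = φ(2) = 0, so the boundary term u·φ vanishes.
LHS = ∫_0^2 u(x) φ'(x) dx = ∫_0^2 (2*x^3 + 2*x^2 - 4) dx. Term by term:
  ∫_0^2 2*x^3 dx = 8;  ∫_0^2 2*x^2 dx = 16/3;  ∫_0^2 -4 dx = -8.
Sum: 8 + 16/3 − 8 = 16/3.
So LHS = 16/3.
∫_0^2 v(x) φ(x) dx = ∫_0^2 (2*x^3 - 5*x^2 + 2*x) dx. Term by term:
  ∫_0^2 2*x^3 dx = 8;  ∫_0^2 -5*x^2 dx = -40/3;  ∫_0^2 2*x dx = 4.
Sum: 8 − 40/3 + 4 = -4/3.
So RHS = -∫_0^2 v(x) φ(x) dx = 4/3.
LHS − RHS = 4 ≠ 0, so the identity fails.
(For a valid weak derivative the identity must hold for EVERY test function, in particular this one. The failure shows v is NOT the weak derivative of u.)
Correct weak derivative would be u'(x) = -2*x - 2.


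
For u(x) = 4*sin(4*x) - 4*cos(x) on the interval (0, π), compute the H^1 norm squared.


||u||_{H^1(0,π)}^2 = -512/15 + 152*π

u'(x) = 4*sin(x) + 16*cos(4*x).
Expand u² and (u')² and integrate term by term on (0, π), using: for integers n ≥ 1, ∫_0^π sin²(nx) dx = ∫_0^π cos²(nx) dx = π/2; for n ≠ n', ∫_0^π sin(nx)sin(n'x) dx = ∫_0^π cos(nx)cos(n'x) dx = 0; and by product-to-sum, ∫_0^π sin(nx)cos(n'x) dx = ½∫_0^π [sin((n+n')x) + sin((n−n')x)] dx, which is 0 when n+n' is even and 2n/(n²−n'²) when n+n' is odd (it need not vanish on (0, π)).
  u² squared terms: (-4)²·∫cos(x)² dx = 16·π/2 = 8*π;  (4)²·∫sin(4x)² dx = 16·π/2 = 8*π.
  u² cross terms: 2·(-4)·(4)·∫cos(x)·sin(4x) dx = -32·(8/15) = -256/15.
  So ∫_0^π u² dx = 8*π + 8*π − 256/15 = -256/15 + 16*π.
  (u')² squared terms: (4)²·∫sin(x)² dx = 16·π/2 = 8*π;  (16)²·∫cos(4x)² dx = 256·π/2 = 128*π.
  (u')² cross terms: 2·(4)·(16)·∫sin(x)·cos(4x) dx = 128·(-2/15) = -256/15.
  So ∫_0^π (u')² dx = 8*π + 128*π − 256/15 = -256/15 + 136*π.
||u||_{H^1}^2 = (-256/15 + 16*π) + (-256/15 + 136*π) = -512/15 + 152*π.


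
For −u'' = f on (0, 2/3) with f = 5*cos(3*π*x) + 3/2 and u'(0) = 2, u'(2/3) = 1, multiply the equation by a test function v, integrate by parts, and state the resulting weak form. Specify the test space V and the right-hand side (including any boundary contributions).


V = H^1(0, 2/3) (v unrestricted at boundary; u is determined up to an additive constant); weak form: ∫_0^2/3 u'v' dx = ∫_0^2/3 (5*cos(3*π*x) + 3/2) v dx + v(2/3) − 2·v(0) for all v ∈ V.

Multiply both sides by a test function v and integrate from 0 to 2/3:
  ∫_0^2/3 −u''(x) v(x) dx = ∫_0^2/3 f(x) v(x) dx.
Integrate the LHS by parts once:
  ∫_0^2/3 −u'' v dx = −[u'(x) v(x)]_0^2/3 + ∫_0^2/3 u'(x) v'(x) dx.
Thus ∫_0^2/3 u'(x) v'(x) dx = ∫_0^2/3 f(x) v(x) dx + [u'(x) v(x)]_0^2/3.
Choose V so that boundary terms are either known or forced to vanish.
u has inhomogeneous Neumann u'(0) = 2, u'(2/3) = 1. [u' v]_0^2/3 = (1)·v(2/3) − (2)·v(0) = v(2/3) − 2·v(0). Take V = H^1(0, 2/3); boundary term becomes part of RHS.
Weak formulation: find u (satisfying any essential BC) such that ∫_0^2/3 u'(x) v'(x) dx = ∫_0^2/3 f v dx + v(2/3) − 2·v(0) for all v ∈ V (Neumann data are natural BCs: they enter the RHS as boundary terms).
Substituting f(x) = 5*cos(3*π*x) + 3/2, the right-hand side is ∫_0^2/3 (5*cos(3*π*x) + 3/2) v dx + v(2/3) − 2·v(0).
Compatibility check (pure Neumann): taking v ≡ 1 ∈ V gives 0 = ∫_0^2/3 f dx + (1) − (2), i.e. ∫_0^2/3 f dx must equal u'(0) − u'(2/3) = 1. Indeed ∫_0^2/3 (5*cos(3*π*x) + 3/2) dx = 1, so the data are compatible. The solution is then unique only up to an additive constant (fix it e.g. by requiring ∫_0^2/3 u dx = 0).


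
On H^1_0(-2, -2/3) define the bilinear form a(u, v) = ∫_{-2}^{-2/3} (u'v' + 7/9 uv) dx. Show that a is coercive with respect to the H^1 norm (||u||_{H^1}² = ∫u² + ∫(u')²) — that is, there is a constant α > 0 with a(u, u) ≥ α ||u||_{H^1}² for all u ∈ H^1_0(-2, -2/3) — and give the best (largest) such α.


α = (112 + 81*π^2)/(9*(16 + 9*π^2))

Coercivity of a(·,·) on H^1_0(-2, -2/3) means a(u, u) ≥ α ||u||_{H^1}² for every u ∈ H^1_0.
The interval has length L = 4/3, and Poincaré/coercivity depend only on L. Here a(u, u) = ∫(u')² + (7/9)·∫u².
Here 0 < c = 7/9 < 1. The condition a(u,u) ≥ α||u||_{H^1}² reads (1−α)∫(u')² ≥ (α−c)∫u². Any admissible α is ≤ 1 (rapidly oscillating u have ∫u²/∫(u')² → 0), and α = 1 would force 0 ≥ (1−c)∫u², impossible since c < 1; so 1−α > 0. By the sharp Poincaré inequality on H^1_0 of an interval of length L, ∫(u')² ≥ (π/L)²∫u² with equality for the first sine mode sin(π(x−x₀)/L) (x₀ the left endpoint), so the inequality holds for all u iff (1−α)(π/L)² ≥ α − c, i.e. α ≤ ((π/L)² + c)/((π/L)² + 1) = (1 + c(L/π)²)/(1 + (L/π)²). With (π/L)² = 9*π^2/16 and c = 7/9, the largest admissible constant is α = ((π/L)² + c)/((π/L)² + 1).
Simplifying, α = (112 + 81*π^2)/(9*(16 + 9*π^2)).


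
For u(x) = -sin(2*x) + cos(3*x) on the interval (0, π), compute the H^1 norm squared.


||u||_{H^1(0,π)}^2 = 16 + 15*π/2

u'(x) = -3*sin(3*x) - 2*cos(2*x).
Expand u² and (u')² and integrate term by term on (0, π), using: for integers n ≥ 1, ∫_0^π sin²(nx) dx = ∫_0^π cos²(nx) dx = π/2; for n ≠ n', ∫_0^π sin(nx)sin(n'x) dx = ∫_0^π cos(nx)cos(n'x) dx = 0; and by product-to-sum, ∫_0^π sin(nx)cos(n'x) dx = ½∫_0^π [sin((n+n')x) + sin((n−n')x)] dx, which is 0 when n+n' is even and 2n/(n²−n'²) when n+n' is odd (it need not vanish on (0, π)).
  u² squared terms: (-1)²·∫sin(2x)² dx = 1·π/2 = π/2;  (1)²·∫cos(3x)² dx = 1·π/2 = π/2.
  u² cross terms: 2·(-1)·(1)·∫sin(2x)·cos(3x) dx = -2·(-4/5) = 8/5.
  So ∫_0^π u² dx = π/2 + π/2 + 8/5 = 8/5 + π.
  (u')² squared terms: (-3)²·∫sin(3x)² dx = 9·π/2 = 9*π/2;  (-2)²·∫cos(2x)² dx = 4·π/2 = 2*π.
  (u')² cross terms: 2·(-3)·(-2)·∫sin(3x)·cos(2x) dx = 12·(6/5) = 72/5.
  So ∫_0^π (u')² dx = 9*π/2 + 2*π + 72/5 = 72/5 + 13*π/2.
||u||_{H^1}^2 = (8/5 + π) + (72/5 + 13*π/2) = 16 + 15*π/2.


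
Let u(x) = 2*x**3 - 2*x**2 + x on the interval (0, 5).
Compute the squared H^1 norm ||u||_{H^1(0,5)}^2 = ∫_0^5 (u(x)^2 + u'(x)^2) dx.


||u||_{H^1}^2 = 310085/7

The H^1 norm (squared) on an interval (0, L) is
  ||u||_{H^1}^2 = ∫_0^L u(x)^2 dx + ∫_0^L u'(x)^2 dx.
Compute u'(x) = 6*x**2 - 4*x + 1.
Then u(x)^2 = 4*x**6 - 8*x**5 + 8*x**4 - 4*x**3 + x**2 and u'(x)^2 = 36*x**4 - 48*x**3 + 28*x**2 - 8*x + 1.
Integrate each monomial from 0 to 5 using ∫_0^5 c·x^n dx = c·5^(n+1)/(n+1):
  ∫_0^5 u(x)^2 dx = ∫_0^5 (4*x^6 - 8*x^5 + 8*x^4 - 4*x^3 + x^2) dx. Term by term:
    ∫_0^5 4*x^6 dx = 312500/7;  ∫_0^5 -8*x^5 dx = -62500/3;  ∫_0^5 8*x^4 dx = 5000;
    ∫_0^5 -4*x^3 dx = -625;  ∫_0^5 x^2 dx = 125/3.
  Sum: 312500/7 − 62500/3 + 5000 − 625 + 125/3 = 592750/21.
  ∫_0^5 u'(x)^2 dx = ∫_0^5 (36*x^4 - 48*x^3 + 28*x^2 - 8*x + 1) dx. Term by term:
    ∫_0^5 36*x^4 dx = 22500;  ∫_0^5 -48*x^3 dx = -7500;  ∫_0^5 28*x^2 dx = 3500/3;
    ∫_0^5 -8*x dx = -100;  ∫_0^5 1 dx = 5.
  Sum: 22500 − 7500 + 3500/3 − 100 + 5 = 48215/3.
Adding: ||u||_{H^1}^2 = 592750/21 + 48215/3 = 310085/7.


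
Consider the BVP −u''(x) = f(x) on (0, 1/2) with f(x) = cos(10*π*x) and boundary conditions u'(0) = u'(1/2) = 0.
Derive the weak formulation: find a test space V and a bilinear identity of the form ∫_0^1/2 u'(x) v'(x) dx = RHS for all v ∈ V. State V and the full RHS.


V = H^1(0, 1/2) (no boundary constraint on v; u is determined up to an additive constant); weak form: ∫_0^1/2 u'v' dx = ∫_0^1/2 (cos(10*π*x)) v dx for all v ∈ V.

Multiply both sides by a test function v and integrate from 0 to 1/2:
  ∫_0^1/2 −u''(x) v(x) dx = ∫_0^1/2 f(x) v(x) dx.
Integrate the LHS by parts once:
  ∫_0^1/2 −u'' v dx = −[u'(x) v(x)]_0^1/2 + ∫_0^1/2 u'(x) v'(x) dx.
Thus ∫_0^1/2 u'(x) v'(x) dx = ∫_0^1/2 f(x) v(x) dx + [u'(x) v(x)]_0^1/2.
Choose V so that boundary terms are either known or forced to vanish.
u has homogeneous Neumann: u'(0) = u'(1/2) = 0. So [u' v]_0^1/2 = 0·v(1/2) − 0·v(0) = 0 for any v; take V = H^1(0, 1/2).
Weak formulation: find u (satisfying any essential BC) such that ∫_0^1/2 u'(x) v'(x) dx = ∫_0^1/2 f v dx for all v ∈ V (homogeneous Neumann, so boundary terms vanish).
Substituting f(x) = cos(10*π*x), the right-hand side is ∫_0^1/2 (cos(10*π*x)) v dx.
Compatibility check (pure Neumann): taking v ≡ 1 ∈ V gives 0 = ∫_0^1/2 f dx + (0) − (0), i.e. ∫_0^1/2 f dx must equal u'(0) − u'(1/2) = 0. Indeed ∫_0^1/2 (cos(10*π*x)) dx = 0, so the data are compatible. The solution is then unique only up to an additive constant (fix it e.g. by requiring ∫_0^1/2 u dx = 0).
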